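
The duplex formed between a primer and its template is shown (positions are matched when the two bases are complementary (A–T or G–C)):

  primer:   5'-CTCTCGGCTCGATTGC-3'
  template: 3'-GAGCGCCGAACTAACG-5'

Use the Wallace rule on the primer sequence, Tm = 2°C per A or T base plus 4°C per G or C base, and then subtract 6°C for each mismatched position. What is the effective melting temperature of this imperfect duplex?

40°C

Primer base counts: A=1, T=5, G=4, C=6 → A+T=6, G+C=10
Perfect-match Tm = 2(6) + 4(10) = 12 + 40 = 52°C
Mismatches (positions where the bases are not complementary): 2 (at positions 4, 10)
Effective Tm = 52 − 2×6 = 52 − 12 = 40°C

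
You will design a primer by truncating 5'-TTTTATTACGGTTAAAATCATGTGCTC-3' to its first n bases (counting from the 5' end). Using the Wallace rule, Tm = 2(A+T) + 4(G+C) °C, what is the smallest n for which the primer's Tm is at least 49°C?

First 20 bases: TTTTATTACGGTTAAAATCA → Tm = 48°C (< 49°C)
First 21 bases: TTTTATTACGGTTAAAATCAT → Tm = 50°C (≥ 49°C)
Since every base adds ≥2°C, Tm only increases with n, so the threshold is first crossed at n = 21.

n = 21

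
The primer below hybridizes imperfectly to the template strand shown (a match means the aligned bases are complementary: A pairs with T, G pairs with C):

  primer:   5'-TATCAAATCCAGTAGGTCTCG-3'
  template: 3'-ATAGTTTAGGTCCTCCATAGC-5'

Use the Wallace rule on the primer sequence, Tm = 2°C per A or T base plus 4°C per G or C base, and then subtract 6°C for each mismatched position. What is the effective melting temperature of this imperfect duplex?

48°C

Primer base counts: A=6, T=6, G=4, C=5 → A+T=12, G+C=9
Perfect-match Tm = 2(12) + 4(9) = 24 + 36 = 60°C
Mismatches (positions where the bases are not complementary): 2 (at positions 13, 18)
Effective Tm = 60 − 2×6 = 60 − 12 = 48°C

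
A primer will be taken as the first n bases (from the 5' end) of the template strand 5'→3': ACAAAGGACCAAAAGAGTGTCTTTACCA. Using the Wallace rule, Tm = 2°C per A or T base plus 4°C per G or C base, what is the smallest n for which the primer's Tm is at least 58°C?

n = 21

First 20 bases: ACAAAGGACCAAAAGAGTGT → Tm = 56°C (< 58°C)
First 21 bases: ACAAAGGACCAAAAGAGTGTC → Tm = 60°C (≥ 58°C)
Each additional base adds 2°C (A/T) or 4°C (G/C), so Tm is non-decreasing in n; n = 21 is the first length to reach 58°C.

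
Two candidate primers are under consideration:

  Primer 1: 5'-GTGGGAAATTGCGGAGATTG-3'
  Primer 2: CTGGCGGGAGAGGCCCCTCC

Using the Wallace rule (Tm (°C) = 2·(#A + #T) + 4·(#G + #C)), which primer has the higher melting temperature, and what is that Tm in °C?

Primer 1: A+T=10, G+C=10 → Tm = 2(10)+4(10) = 60°C
Primer 2: A+T=4, G+C=16 → Tm = 2(4)+4(16) = 72°C
60°C vs 72°C → primer 2 is higher.

Primer 2, 72°C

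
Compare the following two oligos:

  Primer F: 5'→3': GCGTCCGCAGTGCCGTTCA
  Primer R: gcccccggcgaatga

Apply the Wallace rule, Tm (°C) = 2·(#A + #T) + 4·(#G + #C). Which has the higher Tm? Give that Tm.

Primer F, 64°C

Primer F: A+T=6, G+C=13 → Tm = 2(6)+4(13) = 64°C
Primer R: A+T=4, G+C=11 → Tm = 2(4)+4(11) = 52°C
64°C vs 52°C → primer F is higher.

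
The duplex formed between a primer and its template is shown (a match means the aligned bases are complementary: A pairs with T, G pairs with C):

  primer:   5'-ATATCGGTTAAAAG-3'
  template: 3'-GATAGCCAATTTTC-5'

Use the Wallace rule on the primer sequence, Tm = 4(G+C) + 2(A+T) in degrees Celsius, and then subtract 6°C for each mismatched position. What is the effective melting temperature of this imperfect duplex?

30°C

Primer base counts: A=6, T=4, G=3, C=1 → A+T=10, G+C=4
Perfect-match Tm = 2(10) + 4(4) = 20 + 16 = 36°C
Mismatches (positions where the bases are not complementary): 1 (at position 1)
Effective Tm = 36 − 1×6 = 36 − 6 = 30°C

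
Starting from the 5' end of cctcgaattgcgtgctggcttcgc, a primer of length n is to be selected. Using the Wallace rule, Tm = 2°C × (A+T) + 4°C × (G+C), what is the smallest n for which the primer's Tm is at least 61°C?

n = 19

First 18 bases: CCTCGAATTGCGTGCTGG → Tm = 58°C (< 61°C)
First 19 bases: CCTCGAATTGCGTGCTGGC → Tm = 62°C (≥ 61°C)
Each additional base adds 2°C (A/T) or 4°C (G/C), so Tm is non-decreasing in n; n = 19 is the first length to reach 61°C.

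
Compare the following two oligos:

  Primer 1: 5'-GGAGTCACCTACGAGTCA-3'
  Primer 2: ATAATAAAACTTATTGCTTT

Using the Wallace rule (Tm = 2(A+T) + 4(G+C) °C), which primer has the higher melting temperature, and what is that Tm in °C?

Primer 1, 56°C

Primer 1: A+T=8, G+C=10 → Tm = 2(8)+4(10) = 56°C
Primer 2: A+T=17, G+C=3 → Tm = 2(17)+4(3) = 46°C
56°C vs 46°C → primer 1 is higher.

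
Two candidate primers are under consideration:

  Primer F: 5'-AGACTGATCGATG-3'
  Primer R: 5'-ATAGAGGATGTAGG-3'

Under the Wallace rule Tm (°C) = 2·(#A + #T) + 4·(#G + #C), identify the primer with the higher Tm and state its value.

Primer R, 40°C

Primer F: A+T=7, G+C=6 → Tm = 2(7)+4(6) = 38°C
Primer R: A+T=8, G+C=6 → Tm = 2(8)+4(6) = 40°C
38°C vs 40°C → primer R is higher.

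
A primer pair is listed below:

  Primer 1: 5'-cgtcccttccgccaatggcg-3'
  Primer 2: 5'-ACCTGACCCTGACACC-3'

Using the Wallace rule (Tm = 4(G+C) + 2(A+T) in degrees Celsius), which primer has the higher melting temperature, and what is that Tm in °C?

Primer 1: A+T=6, G+C=14 → Tm = 2(6)+4(14) = 68°C
Primer 2: A+T=6, G+C=10 → Tm = 2(6)+4(10) = 52°C
68°C vs 52°C → primer 1 is higher.

Primer 1, 68°C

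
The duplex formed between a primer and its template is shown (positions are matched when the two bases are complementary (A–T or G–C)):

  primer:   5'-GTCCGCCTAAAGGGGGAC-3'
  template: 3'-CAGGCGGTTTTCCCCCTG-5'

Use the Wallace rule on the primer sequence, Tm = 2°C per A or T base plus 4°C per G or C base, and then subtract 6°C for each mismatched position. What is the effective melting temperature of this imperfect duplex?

Primer base counts: A=4, T=2, G=7, C=5 → A+T=6, G+C=12
Perfect-match Tm = 2(6) + 4(12) = 12 + 48 = 60°C
Mismatches (positions where the bases are not complementary): 1 (at position 8)
Effective Tm = 60 − 1×6 = 60 − 6 = 54°C

54°C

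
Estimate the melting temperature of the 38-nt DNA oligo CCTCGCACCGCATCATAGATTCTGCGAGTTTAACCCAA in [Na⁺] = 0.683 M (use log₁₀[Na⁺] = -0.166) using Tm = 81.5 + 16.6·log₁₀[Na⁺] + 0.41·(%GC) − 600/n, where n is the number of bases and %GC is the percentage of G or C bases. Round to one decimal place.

Length n = 38. Base counts: C=13, G=6, A=10, T=9
G+C = 19, so %GC = 19/38 × 100 = 50%
Salt term: 16.6 × (-0.166) = -2.756
GC term: 0.41 × 50 = 20.5; length term: −600/38 = −15.789
Tm = 81.5 + (-2.756) + 20.5 − 15.789 = 83.455 → 83.5°C

83.5°C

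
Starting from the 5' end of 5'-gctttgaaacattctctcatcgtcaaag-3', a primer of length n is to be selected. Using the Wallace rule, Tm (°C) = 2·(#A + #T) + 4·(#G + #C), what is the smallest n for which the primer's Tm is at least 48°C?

First 17 bases: GCTTTGAAACATTCTCT → Tm = 46°C (< 48°C)
First 18 bases: GCTTTGAAACATTCTCTC → Tm = 50°C (≥ 48°C)
Since every base adds ≥2°C, Tm only increases with n, so the threshold is first crossed at n = 18.

n = 18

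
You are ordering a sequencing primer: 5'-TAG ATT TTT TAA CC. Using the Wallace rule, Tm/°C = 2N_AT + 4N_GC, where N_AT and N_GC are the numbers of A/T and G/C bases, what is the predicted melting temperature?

Counting bases: G=1, C=2, A=4, T=7
So N_AT = 11 and N_GC = 3.
Tm = 2×11 + 4×3 = 34°C

34°C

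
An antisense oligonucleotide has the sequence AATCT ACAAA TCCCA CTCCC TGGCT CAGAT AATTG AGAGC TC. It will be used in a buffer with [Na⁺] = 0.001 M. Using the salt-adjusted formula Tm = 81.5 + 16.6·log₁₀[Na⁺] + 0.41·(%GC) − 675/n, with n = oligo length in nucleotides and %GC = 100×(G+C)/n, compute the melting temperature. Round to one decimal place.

34.2°C

Length n = 42. Counting bases: A=13, C=13, T=10, G=6
G+C = 19, so %GC = 19/42 × 100 = 45.238%
Salt term: 16.6 × (-3) = -49.8
GC term: 0.41 × 45.238 = 18.548; length term: −675/42 = −16.071
Tm = 81.5 + (-49.8) + 18.548 − 16.071 = 34.177 → 34.2°C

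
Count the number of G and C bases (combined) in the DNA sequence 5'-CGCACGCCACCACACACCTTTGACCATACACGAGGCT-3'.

Counting bases: G=6, A=10, T=5, C=16
G+C = 6 + 16 = 22

22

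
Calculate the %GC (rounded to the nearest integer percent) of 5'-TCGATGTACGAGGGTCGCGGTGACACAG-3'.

61%

Scanning the sequence gives T=5, A=6, G=11, C=6.
G+C = 11 + 6 = 17 out of 28 bases
%GC = 17/28 × 100 = 60.71% ≈ 61%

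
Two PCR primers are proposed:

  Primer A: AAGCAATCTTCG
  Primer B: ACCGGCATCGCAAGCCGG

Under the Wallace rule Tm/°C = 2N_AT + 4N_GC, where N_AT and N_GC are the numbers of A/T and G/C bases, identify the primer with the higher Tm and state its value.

Primer B, 62°C

Primer A: A+T=7, G+C=5 → Tm = 2(7)+4(5) = 34°C
Primer B: A+T=5, G+C=13 → Tm = 2(5)+4(13) = 62°C
34°C vs 62°C → primer B is higher.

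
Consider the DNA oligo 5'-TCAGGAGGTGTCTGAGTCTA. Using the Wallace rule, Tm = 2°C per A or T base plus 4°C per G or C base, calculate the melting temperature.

Counting bases: G=7, T=6, A=4, C=3
So N_AT = 10 and N_GC = 10.
Tm = 2×10 + 4×10 = 60°C

60°C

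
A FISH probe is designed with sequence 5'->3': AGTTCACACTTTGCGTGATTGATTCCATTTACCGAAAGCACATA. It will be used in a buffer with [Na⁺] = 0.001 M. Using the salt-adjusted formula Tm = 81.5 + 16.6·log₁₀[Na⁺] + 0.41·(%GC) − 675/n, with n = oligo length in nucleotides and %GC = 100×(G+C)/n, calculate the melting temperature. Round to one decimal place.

Length n = 44. Scanning the sequence gives A=13, G=7, C=10, T=14.
G+C = 17, so %GC = 17/44 × 100 = 38.636%
Salt term: 16.6 × (-3) = -49.8
GC term: 0.41 × 38.636 = 15.841; length term: −675/44 = −15.341
Tm = 81.5 + (-49.8) + 15.841 − 15.341 = 32.2 → 32.2°C

32.2°C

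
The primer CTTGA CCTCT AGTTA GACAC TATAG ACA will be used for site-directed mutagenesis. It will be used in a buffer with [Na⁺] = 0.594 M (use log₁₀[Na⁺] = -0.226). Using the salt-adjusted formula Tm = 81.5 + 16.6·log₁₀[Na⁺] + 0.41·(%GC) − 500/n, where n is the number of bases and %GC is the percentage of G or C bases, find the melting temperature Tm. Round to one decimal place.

76.0°C

Length n = 28. T=8, C=7, A=9, G=4
G+C = 11, so %GC = 11/28 × 100 = 39.286%
Salt term: 16.6 × (-0.226) = -3.752
GC term: 0.41 × 39.286 = 16.107; length term: −500/28 = −17.857
Tm = 81.5 + (-3.752) + 16.107 − 17.857 = 75.998 → 76.0°C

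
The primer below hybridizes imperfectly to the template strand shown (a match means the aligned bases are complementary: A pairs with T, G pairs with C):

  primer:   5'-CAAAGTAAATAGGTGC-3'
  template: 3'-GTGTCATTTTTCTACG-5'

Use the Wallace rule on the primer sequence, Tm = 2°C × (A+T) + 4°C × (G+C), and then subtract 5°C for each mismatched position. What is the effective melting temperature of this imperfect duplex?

Primer base counts: A=7, T=3, G=4, C=2 → A+T=10, G+C=6
Perfect-match Tm = 2(10) + 4(6) = 20 + 24 = 44°C
Mismatches (positions where the bases are not complementary): 3 (at positions 3, 10, 13)
Effective Tm = 44 − 3×5 = 44 − 15 = 29°C

29°C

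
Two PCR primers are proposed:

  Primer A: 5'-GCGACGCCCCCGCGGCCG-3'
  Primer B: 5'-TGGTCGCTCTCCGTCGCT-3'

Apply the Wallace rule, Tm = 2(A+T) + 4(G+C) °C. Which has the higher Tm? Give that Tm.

Primer A, 70°C

Primer A: A+T=1, G+C=17 → Tm = 2(1)+4(17) = 70°C
Primer B: A+T=6, G+C=12 → Tm = 2(6)+4(12) = 60°C
70°C vs 60°C → primer A is higher.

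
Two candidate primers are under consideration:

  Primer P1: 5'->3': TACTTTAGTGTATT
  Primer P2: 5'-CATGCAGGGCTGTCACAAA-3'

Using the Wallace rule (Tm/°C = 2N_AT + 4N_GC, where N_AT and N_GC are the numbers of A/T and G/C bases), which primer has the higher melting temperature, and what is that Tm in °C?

Primer P2, 58°C

Primer P1: A+T=11, G+C=3 → Tm = 2(11)+4(3) = 34°C
Primer P2: A+T=9, G+C=10 → Tm = 2(9)+4(10) = 58°C
34°C vs 58°C → primer P2 is higher.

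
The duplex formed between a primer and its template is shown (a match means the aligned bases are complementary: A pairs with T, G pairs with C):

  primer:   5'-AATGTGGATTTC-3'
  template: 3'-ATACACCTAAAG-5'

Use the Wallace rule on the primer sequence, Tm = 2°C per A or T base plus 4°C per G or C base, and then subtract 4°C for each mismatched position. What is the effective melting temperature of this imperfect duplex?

28°C

Primer base counts: A=3, T=5, G=3, C=1 → A+T=8, G+C=4
Perfect-match Tm = 2(8) + 4(4) = 16 + 16 = 32°C
Mismatches (positions where the bases are not complementary): 1 (at position 1)
Effective Tm = 32 − 1×4 = 32 − 4 = 28°C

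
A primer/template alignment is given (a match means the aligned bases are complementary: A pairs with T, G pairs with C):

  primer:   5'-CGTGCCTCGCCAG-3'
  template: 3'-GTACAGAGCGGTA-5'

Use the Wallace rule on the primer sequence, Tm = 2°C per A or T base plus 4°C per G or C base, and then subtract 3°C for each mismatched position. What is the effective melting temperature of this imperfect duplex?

Primer base counts: A=1, T=2, G=4, C=6 → A+T=3, G+C=10
Perfect-match Tm = 2(3) + 4(10) = 6 + 40 = 46°C
Mismatches (positions where the bases are not complementary): 3 (at positions 2, 5, 13)
Effective Tm = 46 − 3×3 = 46 − 9 = 37°C

37°C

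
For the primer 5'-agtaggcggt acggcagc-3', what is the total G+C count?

Counting bases: C=4, A=4, T=2, G=8
G+C = 8 + 4 = 12

12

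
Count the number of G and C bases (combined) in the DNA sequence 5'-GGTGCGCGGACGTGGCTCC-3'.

Base counts: C=6, T=3, G=9, A=1
G+C = 9 + 6 = 15

15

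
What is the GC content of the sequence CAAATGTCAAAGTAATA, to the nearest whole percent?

Counting bases: C=2, G=2, T=4, A=9
G+C = 2 + 2 = 4 out of 17 bases
%GC = 4/17 × 100 = 23.53% ≈ 24%

24%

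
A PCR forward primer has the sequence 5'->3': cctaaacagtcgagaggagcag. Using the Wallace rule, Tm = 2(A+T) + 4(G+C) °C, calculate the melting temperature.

68°C

Base counts: T=2, C=5, G=7, A=8
A+T = 10, G+C = 12
Tm = 2×10 + 4×12 = 68°C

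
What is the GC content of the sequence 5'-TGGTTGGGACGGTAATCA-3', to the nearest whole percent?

50%

Base counts: G=7, A=4, C=2, T=5
G+C = 7 + 2 = 9 out of 18 bases
%GC = 9/18 × 100 = 50% ≈ 50%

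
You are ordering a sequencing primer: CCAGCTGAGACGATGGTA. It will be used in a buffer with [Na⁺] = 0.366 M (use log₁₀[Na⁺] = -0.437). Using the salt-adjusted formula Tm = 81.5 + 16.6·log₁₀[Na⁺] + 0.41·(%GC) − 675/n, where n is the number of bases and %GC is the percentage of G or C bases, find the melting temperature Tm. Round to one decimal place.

Length n = 18. Counting bases: T=3, G=6, A=5, C=4
G+C = 10, so %GC = 10/18 × 100 = 55.556%
Salt term: 16.6 × (-0.437) = -7.254
GC term: 0.41 × 55.556 = 22.778; length term: −675/18 = −37.5
Tm = 81.5 + (-7.254) + 22.778 − 37.5 = 59.524 → 59.5°C

59.5°C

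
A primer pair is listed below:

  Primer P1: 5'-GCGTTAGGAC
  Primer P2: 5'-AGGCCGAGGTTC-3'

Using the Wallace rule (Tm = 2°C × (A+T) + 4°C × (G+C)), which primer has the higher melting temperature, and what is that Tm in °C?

Primer P1: A+T=4, G+C=6 → Tm = 2(4)+4(6) = 32°C
Primer P2: A+T=4, G+C=8 → Tm = 2(4)+4(8) = 40°C
32°C vs 40°C → primer P2 is higher.

Primer P2, 40°C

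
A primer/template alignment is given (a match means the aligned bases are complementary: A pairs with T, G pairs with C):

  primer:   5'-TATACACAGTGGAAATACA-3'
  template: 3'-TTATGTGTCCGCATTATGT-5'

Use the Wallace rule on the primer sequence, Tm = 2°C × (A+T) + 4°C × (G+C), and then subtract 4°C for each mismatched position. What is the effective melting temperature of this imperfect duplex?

Primer base counts: A=9, T=4, G=3, C=3 → A+T=13, G+C=6
Perfect-match Tm = 2(13) + 4(6) = 26 + 24 = 50°C
Mismatches (positions where the bases are not complementary): 4 (at positions 1, 10, 11, 13)
Effective Tm = 50 − 4×4 = 50 − 16 = 34°C

34°C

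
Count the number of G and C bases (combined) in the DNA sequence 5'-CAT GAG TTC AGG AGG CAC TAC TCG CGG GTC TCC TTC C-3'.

22

Scanning the sequence gives G=10, A=6, C=12, T=9.
G+C = 10 + 12 = 22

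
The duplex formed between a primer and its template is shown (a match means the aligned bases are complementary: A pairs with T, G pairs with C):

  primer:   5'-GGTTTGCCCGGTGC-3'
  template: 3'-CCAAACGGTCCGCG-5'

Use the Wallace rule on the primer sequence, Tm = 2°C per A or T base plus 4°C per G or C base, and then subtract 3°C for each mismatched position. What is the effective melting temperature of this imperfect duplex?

42°C

Primer base counts: A=0, T=4, G=6, C=4 → A+T=4, G+C=10
Perfect-match Tm = 2(4) + 4(10) = 8 + 40 = 48°C
Mismatches (positions where the bases are not complementary): 2 (at positions 9, 12)
Effective Tm = 48 − 2×3 = 48 − 6 = 42°C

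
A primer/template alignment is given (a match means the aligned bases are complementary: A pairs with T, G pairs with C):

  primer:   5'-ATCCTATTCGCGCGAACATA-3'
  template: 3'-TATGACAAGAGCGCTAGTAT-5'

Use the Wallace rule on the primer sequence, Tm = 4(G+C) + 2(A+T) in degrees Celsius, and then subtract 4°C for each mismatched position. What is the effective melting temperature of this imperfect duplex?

Primer base counts: A=6, T=5, G=3, C=6 → A+T=11, G+C=9
Perfect-match Tm = 2(11) + 4(9) = 22 + 36 = 58°C
Mismatches (positions where the bases are not complementary): 4 (at positions 3, 6, 10, 16)
Effective Tm = 58 − 4×4 = 58 − 16 = 42°C

42°C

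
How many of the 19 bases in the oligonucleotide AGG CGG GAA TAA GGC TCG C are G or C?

Base counts: C=4, G=8, A=5, T=2
G+C = 8 + 4 = 12

12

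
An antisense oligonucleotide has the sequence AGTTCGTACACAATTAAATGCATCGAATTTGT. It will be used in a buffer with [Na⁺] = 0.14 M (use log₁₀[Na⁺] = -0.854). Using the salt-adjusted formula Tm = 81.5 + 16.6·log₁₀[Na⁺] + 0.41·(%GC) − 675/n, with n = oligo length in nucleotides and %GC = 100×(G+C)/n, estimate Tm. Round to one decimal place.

59.0°C

Length n = 32. C=5, A=11, T=11, G=5
G+C = 10, so %GC = 10/32 × 100 = 31.25%
Salt term: 16.6 × (-0.854) = -14.176
GC term: 0.41 × 31.25 = 12.812; length term: −675/32 = −21.094
Tm = 81.5 + (-14.176) + 12.812 − 21.094 = 59.042 → 59.0°C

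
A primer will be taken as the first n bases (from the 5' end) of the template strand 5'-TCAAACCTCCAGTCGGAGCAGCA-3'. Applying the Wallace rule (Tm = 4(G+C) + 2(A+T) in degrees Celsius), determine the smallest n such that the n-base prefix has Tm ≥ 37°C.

First 12 bases: TCAAACCTCCAG → Tm = 36°C (< 37°C)
First 13 bases: TCAAACCTCCAGT → Tm = 38°C (≥ 37°C)
Since every base adds ≥2°C, Tm only increases with n, so the threshold is first crossed at n = 13.

n = 13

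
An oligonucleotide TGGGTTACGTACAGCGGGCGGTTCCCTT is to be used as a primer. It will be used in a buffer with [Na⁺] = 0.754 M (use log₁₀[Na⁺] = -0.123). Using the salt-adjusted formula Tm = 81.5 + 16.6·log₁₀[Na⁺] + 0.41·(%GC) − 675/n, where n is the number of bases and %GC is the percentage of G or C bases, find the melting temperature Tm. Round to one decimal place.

Length n = 28. C=7, A=3, G=10, T=8
G+C = 17, so %GC = 17/28 × 100 = 60.714%
Salt term: 16.6 × (-0.123) = -2.042
GC term: 0.41 × 60.714 = 24.893; length term: −675/28 = −24.107
Tm = 81.5 + (-2.042) + 24.893 − 24.107 = 80.244 → 80.2°C

80.2°C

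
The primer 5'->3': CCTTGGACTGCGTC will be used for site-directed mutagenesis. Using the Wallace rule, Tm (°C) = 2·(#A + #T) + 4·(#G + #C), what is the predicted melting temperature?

Counting bases: T=4, C=5, A=1, G=4
A+T = 5, G+C = 9
Tm = 2(5) + 4(9) = 10 + 36 = 46°C

46°C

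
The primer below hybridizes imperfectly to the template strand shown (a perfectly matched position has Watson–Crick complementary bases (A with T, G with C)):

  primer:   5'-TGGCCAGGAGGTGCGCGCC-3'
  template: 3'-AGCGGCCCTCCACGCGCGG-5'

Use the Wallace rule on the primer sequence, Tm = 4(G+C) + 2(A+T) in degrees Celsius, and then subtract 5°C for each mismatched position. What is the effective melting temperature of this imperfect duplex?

Primer base counts: A=2, T=2, G=9, C=6 → A+T=4, G+C=15
Perfect-match Tm = 2(4) + 4(15) = 8 + 60 = 68°C
Mismatches (positions where the bases are not complementary): 2 (at positions 2, 6)
Effective Tm = 68 − 2×5 = 68 − 10 = 58°C

58°C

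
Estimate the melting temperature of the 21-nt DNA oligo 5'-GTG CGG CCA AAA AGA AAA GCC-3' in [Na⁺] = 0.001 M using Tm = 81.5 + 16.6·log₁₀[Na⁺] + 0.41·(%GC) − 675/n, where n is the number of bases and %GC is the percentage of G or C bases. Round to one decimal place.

21.0°C

Length n = 21. Counting bases: T=1, A=9, C=5, G=6
G+C = 11, so %GC = 11/21 × 100 = 52.381%
Salt term: 16.6 × (-3) = -49.8
GC term: 0.41 × 52.381 = 21.476; length term: −675/21 = −32.143
Tm = 81.5 + (-49.8) + 21.476 − 32.143 = 21.033 → 21.0°C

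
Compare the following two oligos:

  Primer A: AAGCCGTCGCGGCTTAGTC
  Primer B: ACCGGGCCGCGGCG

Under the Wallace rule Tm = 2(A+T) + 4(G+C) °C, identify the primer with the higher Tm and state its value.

Primer A: A+T=7, G+C=12 → Tm = 2(7)+4(12) = 62°C
Primer B: A+T=1, G+C=13 → Tm = 2(1)+4(13) = 54°C
62°C vs 54°C → primer A is higher.

Primer A, 62°C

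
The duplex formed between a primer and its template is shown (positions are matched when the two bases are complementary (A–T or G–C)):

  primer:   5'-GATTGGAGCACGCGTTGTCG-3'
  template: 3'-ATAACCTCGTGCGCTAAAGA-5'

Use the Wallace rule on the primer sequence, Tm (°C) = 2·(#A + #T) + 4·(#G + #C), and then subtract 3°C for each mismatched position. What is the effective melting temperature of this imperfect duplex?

Primer base counts: A=3, T=5, G=8, C=4 → A+T=8, G+C=12
Perfect-match Tm = 2(8) + 4(12) = 16 + 48 = 64°C
Mismatches (positions where the bases are not complementary): 4 (at positions 1, 15, 17, 20)
Effective Tm = 64 − 4×3 = 64 − 12 = 52°C

52°C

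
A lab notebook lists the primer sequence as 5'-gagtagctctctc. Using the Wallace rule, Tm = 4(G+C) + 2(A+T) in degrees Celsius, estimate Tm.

40°C

Counting bases: T=4, C=4, G=3, A=2
AT pairs contribute 6, GC pairs contribute 7.
Tm = 4·7 + 2·6 = 28 + 12 = 40°C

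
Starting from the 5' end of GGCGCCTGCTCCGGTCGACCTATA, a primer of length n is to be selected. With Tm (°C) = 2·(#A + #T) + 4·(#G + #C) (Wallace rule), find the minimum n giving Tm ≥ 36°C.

First 9 bases: GGCGCCTGC → Tm = 34°C (< 36°C)
First 10 bases: GGCGCCTGCT → Tm = 36°C (≥ 36°C)
Since every base adds ≥2°C, Tm only increases with n, so the threshold is first crossed at n = 10.

n = 10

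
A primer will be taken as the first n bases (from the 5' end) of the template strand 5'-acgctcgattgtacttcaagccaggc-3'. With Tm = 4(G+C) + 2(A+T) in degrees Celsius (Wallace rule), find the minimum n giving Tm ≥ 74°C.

n = 25

First 24 bases: ACGCTCGATTGTACTTCAAGCCAG → Tm = 72°C (< 74°C)
First 25 bases: ACGCTCGATTGTACTTCAAGCCAGG → Tm = 76°C (≥ 74°C)
Since every base adds ≥2°C, Tm only increases with n, so the threshold is first crossed at n = 25.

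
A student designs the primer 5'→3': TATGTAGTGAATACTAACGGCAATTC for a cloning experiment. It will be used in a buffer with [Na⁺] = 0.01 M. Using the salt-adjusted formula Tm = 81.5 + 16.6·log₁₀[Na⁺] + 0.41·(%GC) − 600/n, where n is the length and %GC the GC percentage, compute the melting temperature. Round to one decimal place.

39.4°C

Length n = 26. Scanning the sequence gives A=9, G=5, C=4, T=8.
G+C = 9, so %GC = 9/26 × 100 = 34.615%
Salt term: 16.6 × (-2) = -33.2
GC term: 0.41 × 34.615 = 14.192; length term: −600/26 = −23.077
Tm = 81.5 + (-33.2) + 14.192 − 23.077 = 39.415 → 39.4°C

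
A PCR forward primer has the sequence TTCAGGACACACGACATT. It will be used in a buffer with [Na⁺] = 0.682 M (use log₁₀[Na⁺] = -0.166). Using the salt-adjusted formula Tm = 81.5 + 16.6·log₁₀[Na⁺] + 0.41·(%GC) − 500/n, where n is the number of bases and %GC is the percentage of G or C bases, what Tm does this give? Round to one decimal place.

Length n = 18. Base counts: A=6, C=5, T=4, G=3
G+C = 8, so %GC = 8/18 × 100 = 44.444%
Salt term: 16.6 × (-0.166) = -2.756
GC term: 0.41 × 44.444 = 18.222; length term: −500/18 = −27.778
Tm = 81.5 + (-2.756) + 18.222 − 27.778 = 69.188 → 69.2°C

69.2°C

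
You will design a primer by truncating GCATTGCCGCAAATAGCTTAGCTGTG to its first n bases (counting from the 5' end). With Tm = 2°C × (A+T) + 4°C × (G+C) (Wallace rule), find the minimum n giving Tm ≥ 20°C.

First 6 bases: GCATTG → Tm = 18°C (< 20°C)
First 7 bases: GCATTGC → Tm = 22°C (≥ 20°C)
Each additional base adds 2°C (A/T) or 4°C (G/C), so Tm is non-decreasing in n; n = 7 is the first length to reach 20°C.

n = 7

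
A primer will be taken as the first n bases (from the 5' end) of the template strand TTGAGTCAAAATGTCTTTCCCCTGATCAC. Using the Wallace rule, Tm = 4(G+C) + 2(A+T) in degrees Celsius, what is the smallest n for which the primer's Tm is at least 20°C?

First 6 bases: TTGAGT → Tm = 16°C (< 20°C)
First 7 bases: TTGAGTC → Tm = 20°C (≥ 20°C)
Since every base adds ≥2°C, Tm only increases with n, so the threshold is first crossed at n = 7.

n = 7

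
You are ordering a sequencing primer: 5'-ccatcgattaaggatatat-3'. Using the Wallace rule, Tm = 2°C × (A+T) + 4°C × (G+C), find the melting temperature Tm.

Counting bases: C=3, G=3, T=6, A=7
So N_AT = 13 and N_GC = 6.
Tm = 2×13 + 4×6 = 50°C

50°C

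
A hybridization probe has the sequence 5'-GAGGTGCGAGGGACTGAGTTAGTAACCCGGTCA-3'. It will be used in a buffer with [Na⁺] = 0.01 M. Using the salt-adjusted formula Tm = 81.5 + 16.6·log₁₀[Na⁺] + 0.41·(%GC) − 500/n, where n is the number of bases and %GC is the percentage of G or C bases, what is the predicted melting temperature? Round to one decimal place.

56.8°C

Length n = 33. Scanning the sequence gives A=8, C=6, T=6, G=13.
G+C = 19, so %GC = 19/33 × 100 = 57.576%
Salt term: 16.6 × (-2) = -33.2
GC term: 0.41 × 57.576 = 23.606; length term: −500/33 = −15.152
Tm = 81.5 + (-33.2) + 23.606 − 15.152 = 56.754 → 56.8°C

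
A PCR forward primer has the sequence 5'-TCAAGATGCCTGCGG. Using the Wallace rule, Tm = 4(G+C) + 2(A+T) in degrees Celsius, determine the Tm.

48°C

Scanning the sequence gives C=4, G=5, T=3, A=3.
So N_AT = 6 and N_GC = 9.
Tm = 2(6) + 4(9) = 12 + 36 = 48°C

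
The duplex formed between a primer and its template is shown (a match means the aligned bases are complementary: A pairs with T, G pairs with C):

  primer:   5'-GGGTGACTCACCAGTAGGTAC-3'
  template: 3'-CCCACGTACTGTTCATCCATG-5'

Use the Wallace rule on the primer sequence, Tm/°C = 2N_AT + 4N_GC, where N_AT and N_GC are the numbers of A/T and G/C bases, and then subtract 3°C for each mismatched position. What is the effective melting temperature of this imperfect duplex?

Primer base counts: A=5, T=4, G=7, C=5 → A+T=9, G+C=12
Perfect-match Tm = 2(9) + 4(12) = 18 + 48 = 66°C
Mismatches (positions where the bases are not complementary): 4 (at positions 6, 7, 9, 12)
Effective Tm = 66 − 4×3 = 66 − 12 = 54°C

54°C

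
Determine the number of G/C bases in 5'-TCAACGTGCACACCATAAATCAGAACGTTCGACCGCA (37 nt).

18

Base counts: C=12, G=6, A=13, T=6
Total G or C: 6 + 12 = 18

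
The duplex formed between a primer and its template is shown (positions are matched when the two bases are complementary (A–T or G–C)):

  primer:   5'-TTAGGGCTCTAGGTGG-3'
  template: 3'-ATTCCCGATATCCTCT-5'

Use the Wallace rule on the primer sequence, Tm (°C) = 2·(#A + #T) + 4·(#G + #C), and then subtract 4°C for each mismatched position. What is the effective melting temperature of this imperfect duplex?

34°C

Primer base counts: A=2, T=5, G=7, C=2 → A+T=7, G+C=9
Perfect-match Tm = 2(7) + 4(9) = 14 + 36 = 50°C
Mismatches (positions where the bases are not complementary): 4 (at positions 2, 9, 14, 16)
Effective Tm = 50 − 4×4 = 50 − 16 = 34°C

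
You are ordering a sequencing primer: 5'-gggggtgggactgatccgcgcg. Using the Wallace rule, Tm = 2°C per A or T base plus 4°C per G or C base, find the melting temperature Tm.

Scanning the sequence gives G=12, T=3, C=5, A=2.
AT pairs contribute 5, GC pairs contribute 17.
Tm = 2(5) + 4(17) = 10 + 68 = 78°C

78°C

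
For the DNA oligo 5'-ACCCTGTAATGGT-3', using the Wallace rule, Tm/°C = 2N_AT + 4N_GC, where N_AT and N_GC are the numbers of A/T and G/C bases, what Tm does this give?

38°C

Base counts: T=4, A=3, G=3, C=3
AT pairs contribute 7, GC pairs contribute 6.
Tm = 2×7 + 4×6 = 38°C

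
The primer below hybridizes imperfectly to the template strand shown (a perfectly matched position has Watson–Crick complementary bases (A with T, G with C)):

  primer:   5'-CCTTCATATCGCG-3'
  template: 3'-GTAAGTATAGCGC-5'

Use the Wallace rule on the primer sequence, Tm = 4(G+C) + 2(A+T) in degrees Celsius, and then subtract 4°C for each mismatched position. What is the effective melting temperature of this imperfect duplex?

Primer base counts: A=2, T=4, G=2, C=5 → A+T=6, G+C=7
Perfect-match Tm = 2(6) + 4(7) = 12 + 28 = 40°C
Mismatches (positions where the bases are not complementary): 1 (at position 2)
Effective Tm = 40 − 1×4 = 40 − 4 = 36°C

36°C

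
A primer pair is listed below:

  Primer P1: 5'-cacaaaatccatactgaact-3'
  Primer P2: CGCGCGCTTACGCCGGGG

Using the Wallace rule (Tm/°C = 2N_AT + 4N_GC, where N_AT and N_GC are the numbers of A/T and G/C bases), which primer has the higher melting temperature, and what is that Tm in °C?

Primer P1: A+T=13, G+C=7 → Tm = 2(13)+4(7) = 54°C
Primer P2: A+T=3, G+C=15 → Tm = 2(3)+4(15) = 66°C
54°C vs 66°C → primer P2 is higher.

Primer P2, 66°C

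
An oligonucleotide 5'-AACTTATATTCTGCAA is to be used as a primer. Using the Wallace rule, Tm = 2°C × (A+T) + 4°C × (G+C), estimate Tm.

Scanning the sequence gives G=1, T=6, A=6, C=3.
So N_AT = 12 and N_GC = 4.
Tm = 2(12) + 4(4) = 24 + 16 = 40°C

40°C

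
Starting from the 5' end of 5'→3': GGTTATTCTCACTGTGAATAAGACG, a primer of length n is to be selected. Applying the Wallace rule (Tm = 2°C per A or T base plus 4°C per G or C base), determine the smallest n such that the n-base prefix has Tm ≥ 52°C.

First 18 bases: GGTTATTCTCACTGTGAA → Tm = 50°C (< 52°C)
First 19 bases: GGTTATTCTCACTGTGAAT → Tm = 52°C (≥ 52°C)
Since every base adds ≥2°C, Tm only increases with n, so the threshold is first crossed at n = 19.

n = 19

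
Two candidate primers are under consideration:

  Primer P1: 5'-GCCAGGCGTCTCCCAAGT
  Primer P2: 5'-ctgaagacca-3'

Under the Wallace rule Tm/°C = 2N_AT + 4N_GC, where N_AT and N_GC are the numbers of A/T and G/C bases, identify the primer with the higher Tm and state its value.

Primer P1, 60°C

Primer P1: A+T=6, G+C=12 → Tm = 2(6)+4(12) = 60°C
Primer P2: A+T=5, G+C=5 → Tm = 2(5)+4(5) = 30°C
60°C vs 30°C → primer P1 is higher.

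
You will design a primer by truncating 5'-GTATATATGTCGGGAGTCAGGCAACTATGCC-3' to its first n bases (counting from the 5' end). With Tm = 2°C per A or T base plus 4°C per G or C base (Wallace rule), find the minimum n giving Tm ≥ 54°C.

First 18 bases: GTATATATGTCGGGAGTC → Tm = 52°C (< 54°C)
First 19 bases: GTATATATGTCGGGAGTCA → Tm = 54°C (≥ 54°C)
Each additional base adds 2°C (A/T) or 4°C (G/C), so Tm is non-decreasing in n; n = 19 is the first length to reach 54°C.

n = 19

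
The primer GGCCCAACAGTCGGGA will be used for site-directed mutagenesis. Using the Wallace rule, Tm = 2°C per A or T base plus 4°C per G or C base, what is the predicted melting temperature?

A=4, G=6, T=1, C=5
So N_AT = 5 and N_GC = 11.
Tm = 4·11 + 2·5 = 44 + 10 = 54°C

54°C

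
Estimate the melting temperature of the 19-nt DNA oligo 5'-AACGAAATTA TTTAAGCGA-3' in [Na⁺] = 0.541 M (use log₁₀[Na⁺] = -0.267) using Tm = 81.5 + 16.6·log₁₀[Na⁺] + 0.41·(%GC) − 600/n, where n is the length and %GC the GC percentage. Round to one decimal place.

56.3°C

Length n = 19. G=3, A=9, T=5, C=2
G+C = 5, so %GC = 5/19 × 100 = 26.316%
Salt term: 16.6 × (-0.267) = -4.432
GC term: 0.41 × 26.316 = 10.79; length term: −600/19 = −31.579
Tm = 81.5 + (-4.432) + 10.79 − 31.579 = 56.279 → 56.3°C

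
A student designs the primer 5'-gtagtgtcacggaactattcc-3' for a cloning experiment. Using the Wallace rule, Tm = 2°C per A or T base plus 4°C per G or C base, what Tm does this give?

62°C

T=6, G=5, A=5, C=5
So N_AT = 11 and N_GC = 10.
Tm = 2×11 + 4×10 = 62°C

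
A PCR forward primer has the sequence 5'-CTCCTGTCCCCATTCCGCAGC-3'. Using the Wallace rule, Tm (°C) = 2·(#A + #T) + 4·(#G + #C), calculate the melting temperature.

70°C

Counting bases: C=11, A=2, G=3, T=5
AT pairs contribute 7, GC pairs contribute 14.
Tm = 4·14 + 2·7 = 56 + 14 = 70°C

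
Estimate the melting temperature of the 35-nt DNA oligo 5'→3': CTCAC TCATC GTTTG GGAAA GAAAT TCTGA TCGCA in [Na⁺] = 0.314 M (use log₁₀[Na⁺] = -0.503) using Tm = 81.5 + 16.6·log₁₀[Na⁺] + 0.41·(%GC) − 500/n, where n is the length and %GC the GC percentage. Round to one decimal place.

Length n = 35. Counting bases: C=8, T=10, A=10, G=7
G+C = 15, so %GC = 15/35 × 100 = 42.857%
Salt term: 16.6 × (-0.503) = -8.35
GC term: 0.41 × 42.857 = 17.571; length term: −500/35 = −14.286
Tm = 81.5 + (-8.35) + 17.571 − 14.286 = 76.435 → 76.4°C

76.4°C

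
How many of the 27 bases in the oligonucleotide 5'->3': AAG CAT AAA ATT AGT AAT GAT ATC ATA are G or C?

5

Scanning the sequence gives G=3, C=2, T=8, A=14.
Total G or C: 3 + 2 = 5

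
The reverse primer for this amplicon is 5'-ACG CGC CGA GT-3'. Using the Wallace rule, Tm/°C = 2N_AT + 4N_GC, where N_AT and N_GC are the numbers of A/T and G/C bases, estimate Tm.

Scanning the sequence gives T=1, C=4, G=4, A=2.
A+T = 3, G+C = 8
Tm = 2×3 + 4×8 = 38°C

38°C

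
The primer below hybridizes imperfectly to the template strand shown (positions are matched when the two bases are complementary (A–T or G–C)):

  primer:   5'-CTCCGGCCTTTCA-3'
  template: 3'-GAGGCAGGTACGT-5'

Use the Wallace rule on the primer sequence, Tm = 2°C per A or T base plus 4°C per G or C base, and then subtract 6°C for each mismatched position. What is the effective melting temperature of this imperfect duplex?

24°C

Primer base counts: A=1, T=4, G=2, C=6 → A+T=5, G+C=8
Perfect-match Tm = 2(5) + 4(8) = 10 + 32 = 42°C
Mismatches (positions where the bases are not complementary): 3 (at positions 6, 9, 11)
Effective Tm = 42 − 3×6 = 42 − 18 = 24°C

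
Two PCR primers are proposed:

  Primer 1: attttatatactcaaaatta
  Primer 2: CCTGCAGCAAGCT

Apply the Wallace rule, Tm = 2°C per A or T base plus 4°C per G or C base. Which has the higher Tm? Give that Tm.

Primer 1, 44°C

Primer 1: A+T=18, G+C=2 → Tm = 2(18)+4(2) = 44°C
Primer 2: A+T=5, G+C=8 → Tm = 2(5)+4(8) = 42°C
44°C vs 42°C → primer 1 is higher.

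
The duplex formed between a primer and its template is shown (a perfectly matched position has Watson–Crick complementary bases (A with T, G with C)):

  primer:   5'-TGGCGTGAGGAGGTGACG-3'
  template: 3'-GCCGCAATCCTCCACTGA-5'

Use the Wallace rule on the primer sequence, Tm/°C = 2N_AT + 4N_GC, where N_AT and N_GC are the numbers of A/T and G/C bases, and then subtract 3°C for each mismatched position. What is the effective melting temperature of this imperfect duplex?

51°C

Primer base counts: A=3, T=3, G=10, C=2 → A+T=6, G+C=12
Perfect-match Tm = 2(6) + 4(12) = 12 + 48 = 60°C
Mismatches (positions where the bases are not complementary): 3 (at positions 1, 7, 18)
Effective Tm = 60 − 3×3 = 60 − 9 = 51°C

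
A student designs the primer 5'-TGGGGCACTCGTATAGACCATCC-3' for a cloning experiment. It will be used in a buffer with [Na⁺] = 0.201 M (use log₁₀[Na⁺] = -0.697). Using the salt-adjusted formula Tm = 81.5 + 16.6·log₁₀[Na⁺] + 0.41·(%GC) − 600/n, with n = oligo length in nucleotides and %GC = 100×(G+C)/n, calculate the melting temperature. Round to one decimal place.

Length n = 23. T=5, C=7, G=6, A=5
G+C = 13, so %GC = 13/23 × 100 = 56.522%
Salt term: 16.6 × (-0.697) = -11.57
GC term: 0.41 × 56.522 = 23.174; length term: −600/23 = −26.087
Tm = 81.5 + (-11.57) + 23.174 − 26.087 = 67.017 → 67.0°C

67.0°C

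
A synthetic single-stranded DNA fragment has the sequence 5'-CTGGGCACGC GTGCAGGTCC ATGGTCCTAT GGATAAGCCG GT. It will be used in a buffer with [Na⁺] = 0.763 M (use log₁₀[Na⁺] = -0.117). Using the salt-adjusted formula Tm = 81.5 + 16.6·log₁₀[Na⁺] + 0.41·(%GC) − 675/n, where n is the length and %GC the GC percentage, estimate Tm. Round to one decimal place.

Length n = 42. Base counts: T=9, C=11, A=7, G=15
G+C = 26, so %GC = 26/42 × 100 = 61.905%
Salt term: 16.6 × (-0.117) = -1.942
GC term: 0.41 × 61.905 = 25.381; length term: −675/42 = −16.071
Tm = 81.5 + (-1.942) + 25.381 − 16.071 = 88.868 → 88.9°C

88.9°C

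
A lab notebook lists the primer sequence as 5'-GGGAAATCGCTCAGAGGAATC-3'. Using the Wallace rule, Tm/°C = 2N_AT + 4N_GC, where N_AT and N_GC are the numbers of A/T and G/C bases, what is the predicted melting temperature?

T=3, C=4, G=7, A=7
A+T = 10, G+C = 11
Tm = 2(10) + 4(11) = 20 + 44 = 64°C

64°C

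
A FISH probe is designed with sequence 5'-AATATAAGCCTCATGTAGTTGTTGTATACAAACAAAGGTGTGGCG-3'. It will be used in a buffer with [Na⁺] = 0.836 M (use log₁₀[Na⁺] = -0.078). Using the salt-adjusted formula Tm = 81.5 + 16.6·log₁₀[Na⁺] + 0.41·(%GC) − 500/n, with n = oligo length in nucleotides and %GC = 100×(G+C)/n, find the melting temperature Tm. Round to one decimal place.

Length n = 45. Base counts: G=11, T=13, C=6, A=15
G+C = 17, so %GC = 17/45 × 100 = 37.778%
Salt term: 16.6 × (-0.078) = -1.295
GC term: 0.41 × 37.778 = 15.489; length term: −500/45 = −11.111
Tm = 81.5 + (-1.295) + 15.489 − 11.111 = 84.583 → 84.6°C

84.6°C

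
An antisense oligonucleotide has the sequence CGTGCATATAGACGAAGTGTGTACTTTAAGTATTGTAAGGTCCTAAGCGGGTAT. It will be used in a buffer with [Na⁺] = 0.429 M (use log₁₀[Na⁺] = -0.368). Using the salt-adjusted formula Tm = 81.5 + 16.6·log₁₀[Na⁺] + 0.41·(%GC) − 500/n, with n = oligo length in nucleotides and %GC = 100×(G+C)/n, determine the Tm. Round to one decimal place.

Length n = 54. A=15, G=15, T=17, C=7
G+C = 22, so %GC = 22/54 × 100 = 40.741%
Salt term: 16.6 × (-0.368) = -6.109
GC term: 0.41 × 40.741 = 16.704; length term: −500/54 = −9.259
Tm = 81.5 + (-6.109) + 16.704 − 9.259 = 82.836 → 82.8°C

82.8°C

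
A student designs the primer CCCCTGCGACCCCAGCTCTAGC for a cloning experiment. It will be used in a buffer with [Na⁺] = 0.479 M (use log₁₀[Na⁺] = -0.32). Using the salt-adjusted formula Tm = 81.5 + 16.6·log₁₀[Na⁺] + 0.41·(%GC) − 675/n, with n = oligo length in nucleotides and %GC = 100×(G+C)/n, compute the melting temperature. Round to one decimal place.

75.3°C

Length n = 22. C=12, T=3, A=3, G=4
G+C = 16, so %GC = 16/22 × 100 = 72.727%
Salt term: 16.6 × (-0.32) = -5.312
GC term: 0.41 × 72.727 = 29.818; length term: −675/22 = −30.682
Tm = 81.5 + (-5.312) + 29.818 − 30.682 = 75.324 → 75.3°C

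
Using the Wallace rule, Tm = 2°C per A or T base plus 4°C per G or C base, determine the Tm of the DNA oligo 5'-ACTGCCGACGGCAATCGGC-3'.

Base counts: G=6, A=4, C=7, T=2
So N_AT = 6 and N_GC = 13.
Tm = 4·13 + 2·6 = 52 + 12 = 64°C

64°C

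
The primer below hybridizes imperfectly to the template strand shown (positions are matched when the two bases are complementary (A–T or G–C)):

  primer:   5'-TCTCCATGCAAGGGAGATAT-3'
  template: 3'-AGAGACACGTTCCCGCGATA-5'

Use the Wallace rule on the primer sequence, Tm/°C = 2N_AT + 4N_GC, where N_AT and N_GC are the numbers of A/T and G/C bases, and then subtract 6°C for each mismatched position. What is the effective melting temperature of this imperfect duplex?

Primer base counts: A=6, T=5, G=5, C=4 → A+T=11, G+C=9
Perfect-match Tm = 2(11) + 4(9) = 22 + 36 = 58°C
Mismatches (positions where the bases are not complementary): 4 (at positions 5, 6, 15, 17)
Effective Tm = 58 − 4×6 = 58 − 24 = 34°C

34°C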